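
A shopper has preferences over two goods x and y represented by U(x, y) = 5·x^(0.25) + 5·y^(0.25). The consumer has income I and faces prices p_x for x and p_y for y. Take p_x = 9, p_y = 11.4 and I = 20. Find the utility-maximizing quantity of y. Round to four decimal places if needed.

Substitute y = (y/x)·x into the budget: x* = I/(p_x + p_y·(y/x)).
Numerically y/x = 0.729654, so x* = 20/(9 + 11.4·0.729654) = 1.1549 and y* = 0.729654·1.1549 = 0.8427.

y* = 0.8427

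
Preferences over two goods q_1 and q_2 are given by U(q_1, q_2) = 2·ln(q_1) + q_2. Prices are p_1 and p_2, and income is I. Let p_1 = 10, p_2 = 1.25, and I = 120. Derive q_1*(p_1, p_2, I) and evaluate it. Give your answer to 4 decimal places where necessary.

q_1* = 0.25

So q_1*(p_1,p_2) = 2·p_2/p_1, independent of income; and q_2* = (I − 2·p_2)/p_2.
At the given prices: q_1* = 2·1.25/10 = 0.25.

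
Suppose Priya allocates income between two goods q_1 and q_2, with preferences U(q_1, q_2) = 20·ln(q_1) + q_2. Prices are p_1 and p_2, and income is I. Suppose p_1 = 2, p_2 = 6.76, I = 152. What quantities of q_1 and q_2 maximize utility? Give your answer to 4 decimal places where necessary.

q_1* = 67.6, q_2* = 2.4852

So q_1*(p_1,p_2) = 20·p_2/p_1, independent of income; and q_2* = (I − 20·p_2)/p_2.
At the given prices: q_1* = 20·6.76/2 = 67.6, and q_2* = 2.4852.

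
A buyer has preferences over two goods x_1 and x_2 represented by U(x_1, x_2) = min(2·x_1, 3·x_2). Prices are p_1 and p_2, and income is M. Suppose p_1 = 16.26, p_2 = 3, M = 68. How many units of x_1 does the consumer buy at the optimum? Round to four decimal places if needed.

x_1* = 3.724

With perfect complements, no substitution: consume in ratio x_1:x_2 = 3:2.
Budget: p_1·x_1 + p_2·(2/3)·x_1 = M, so (3·p_1 + 2·p_2)·x_1 = 3·M.
Demand: x_1*(p_1,p_2,M) = 3·M/(3·p_1 + 2·p_2), x_2* = 2·M/(3·p_1 + 2·p_2).
Here 3·16.26 + 2·3 = 54.78, giving x_1* = 3.724.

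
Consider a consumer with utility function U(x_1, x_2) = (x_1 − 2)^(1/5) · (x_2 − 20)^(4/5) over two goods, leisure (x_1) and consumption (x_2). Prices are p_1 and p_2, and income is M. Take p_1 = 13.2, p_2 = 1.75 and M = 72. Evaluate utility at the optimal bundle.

This is Cobb-Douglas in (x_1−2, x_2−20): tangency gives 0.2·p_2·(x_2−20) = 0.8·p_1·(x_1−2).
After buying the subsistence bundle (2, 20), a share 0.2 of the remaining income goes to x_1: x_1* = 2 + 0.2·(M − 2p_1 − 20p_2)/p_1.
Discretionary income = 72 − 2·13.2 − 20·1.75 = 10.6; x_1* = 2 + 0.2·10.6/13.2 = 2.1606; x_2* = 20 + 0.8·10.6/1.75 = 24.8457.
Utility at the optimum: U(2.1606, 24.8457) = 2.4515.

V = 2.4515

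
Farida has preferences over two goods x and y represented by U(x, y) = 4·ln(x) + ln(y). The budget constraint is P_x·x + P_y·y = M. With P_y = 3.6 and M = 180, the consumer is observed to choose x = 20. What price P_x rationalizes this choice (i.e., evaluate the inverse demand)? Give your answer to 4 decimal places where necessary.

P_x = 7.2

MU_x/MU_y = (4·y)/(x); tangency sets this equal to P_x/P_y.
So 4·P_y·y = P_x·x; combined with the budget, a share 0.8 of income goes to x.
Demand: x*(P_x,P_y,M) = 0.8·M/P_x and y* = 0.2·M/P_y.
Set x* = 20 in the demand function and solve for P_x: P_x = 7.2.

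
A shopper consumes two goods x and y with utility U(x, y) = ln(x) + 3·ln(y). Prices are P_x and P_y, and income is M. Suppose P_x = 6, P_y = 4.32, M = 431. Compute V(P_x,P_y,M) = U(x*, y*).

The MRS is (1/3)·y/x. Set MRS = P_x/P_y.
So P_y·y = 3·P_x·x; combined with the budget, a share 0.25 of income goes to x.
Demand: x*(P_x,P_y,M) = 0.25·M/P_x and y* = 0.75·M/P_y.
At P_x=6, P_y=4.32, M=431: x* = 0.25·431/6 = 17.9583, y* = 74.8264.
Utility at the optimum: U(17.9583, 74.8264) = 15.8336.

V = 15.8336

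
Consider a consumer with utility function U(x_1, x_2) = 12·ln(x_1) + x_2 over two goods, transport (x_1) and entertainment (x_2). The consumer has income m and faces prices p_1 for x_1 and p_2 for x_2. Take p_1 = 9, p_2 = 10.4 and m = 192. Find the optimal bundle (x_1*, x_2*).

x_1* = 13.8667, x_2* = 6.4615

So x_1*(p_1,p_2) = 12·p_2/p_1, independent of income; and x_2* = (m − 12·p_2)/p_2.
At the given prices: x_1* = 12·10.4/9 = 13.8667, and x_2* = 6.4615.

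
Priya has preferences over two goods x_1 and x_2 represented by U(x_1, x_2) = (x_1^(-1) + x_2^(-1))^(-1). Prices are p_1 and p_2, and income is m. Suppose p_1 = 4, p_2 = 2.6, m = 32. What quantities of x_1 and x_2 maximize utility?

x_1* = 4.4291, x_2* = 5.4937

MRS = MU_x_1/MU_x_2 = (x_2/x_1)^(2). Set equal to p_1/p_2.
Solve for the ratio: x_2/x_1 = [p_1/p_2]^(0.5).
With the ratio pinned down, the budget gives x_1* = m/(p_1 + p_2·(x_2/x_1)) and x_2* = (x_2/x_1)·x_1*.
Numerically x_2/x_1 = 1.240347, so x_1* = 32/(4 + 2.6·1.240347) = 4.4291 and x_2* = 1.240347·4.4291 = 5.4937.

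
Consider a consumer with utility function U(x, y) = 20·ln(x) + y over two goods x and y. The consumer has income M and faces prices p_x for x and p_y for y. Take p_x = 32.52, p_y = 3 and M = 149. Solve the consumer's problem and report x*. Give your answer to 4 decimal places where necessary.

x* = 1.845

MU_x = 20/x, MU_y = 1. Tangency: 20/x = p_x/p_y.
So x*(p_x,p_y) = 20·p_y/p_x, independent of income; and y* = (M − 20·p_y)/p_y.
At the given prices: x* = 20·3/32.52 = 1.845.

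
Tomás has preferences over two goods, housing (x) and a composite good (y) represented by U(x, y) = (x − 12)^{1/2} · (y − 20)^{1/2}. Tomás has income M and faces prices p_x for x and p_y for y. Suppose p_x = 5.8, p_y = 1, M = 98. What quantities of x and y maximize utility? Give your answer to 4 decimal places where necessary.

Discretionary income = 98 − 12·5.8 − 20·1 = 8.4; x* = 12 + 0.5·8.4/5.8 = 12.7241; y* = 20 + 0.5·8.4/1 = 24.2.

x* = 12.7241, y* = 24.2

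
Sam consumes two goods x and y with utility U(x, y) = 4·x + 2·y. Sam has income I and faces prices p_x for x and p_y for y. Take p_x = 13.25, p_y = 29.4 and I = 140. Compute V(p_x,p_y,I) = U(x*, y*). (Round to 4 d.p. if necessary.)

Linear utility — the consumer picks whichever good has higher MU/price: 4/13.25 = 0.3019 vs 2/29.4 = 0.068.
x gives more utility per dollar, so spend all income on x: x* = I/p_x, y* = 0.
Numerically: x* = 10.566, y* = 0.
Utility at the optimum: U(10.566, 0) = 42.2642.

V = 42.2642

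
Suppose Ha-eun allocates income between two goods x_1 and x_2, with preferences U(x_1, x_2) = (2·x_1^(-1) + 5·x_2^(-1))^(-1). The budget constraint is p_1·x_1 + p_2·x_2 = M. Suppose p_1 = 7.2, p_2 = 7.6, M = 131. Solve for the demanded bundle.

x_1* = 6.9326, x_2* = 10.6691

MRS = MU_x_1/MU_x_2 = (2/5)·(x_2/x_1)^(2). Set equal to p_1/p_2.
Hence x_2/x_1 = ((5/2)·p_1/p_2)^(1/(2)), i.e. raised to the 0.5 power.
Substitute x_2 = (x_2/x_1)·x_1 into the budget: x_1* = M/(p_1 + p_2·(x_2/x_1)).
Numerically x_2/x_1 = 1.538968, so x_1* = 131/(7.2 + 7.6·1.538968) = 6.9326 and x_2* = 1.538968·6.9326 = 10.6691.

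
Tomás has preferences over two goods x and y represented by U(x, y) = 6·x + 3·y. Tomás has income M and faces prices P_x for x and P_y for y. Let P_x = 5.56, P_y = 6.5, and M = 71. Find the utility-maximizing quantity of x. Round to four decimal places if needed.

x* = 12.7698

Perfect substitutes: compare marginal utility per dollar. 6/P_x vs 3/P_y → 1.0791 vs 0.4615.
x gives more utility per dollar, so spend all income on x: x* = M/P_x, y* = 0.
Numerically: x* = 12.7698, y* = 0.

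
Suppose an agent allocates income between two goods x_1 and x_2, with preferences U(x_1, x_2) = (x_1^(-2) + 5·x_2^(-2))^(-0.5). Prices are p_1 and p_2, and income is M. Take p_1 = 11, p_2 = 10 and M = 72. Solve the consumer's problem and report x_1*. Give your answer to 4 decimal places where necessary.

From the CES first-order condition, (1/5)·(x_2/x_1)^(3) = p_1/p_2.
Solve for the ratio: x_2/x_1 = [5·p_1/p_2]^(1/3).
Substitute x_2 = (x_2/x_1)·x_1 into the budget: x_1* = M/(p_1 + p_2·(x_2/x_1)).
Numerically x_2/x_1 = 1.765174, so x_1* = 72/(11 + 10·1.765174) = 2.5129.

x_1* = 2.5129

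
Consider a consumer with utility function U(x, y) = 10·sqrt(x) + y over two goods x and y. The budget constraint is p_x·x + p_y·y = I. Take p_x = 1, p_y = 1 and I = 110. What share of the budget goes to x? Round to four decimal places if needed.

MU_x = 5/√x, MU_y = 1. Tangency: 5/√x = p_x/p_y.
Thus x* = (5·p_y/p_x)² — independent of I — with the rest of income spent on y.
Plugging in: x* = (5·1/1)² = 25, y* = 85.
Expenditure on x: 1·25 = 25; share = 0.2273.

share on x = 0.2273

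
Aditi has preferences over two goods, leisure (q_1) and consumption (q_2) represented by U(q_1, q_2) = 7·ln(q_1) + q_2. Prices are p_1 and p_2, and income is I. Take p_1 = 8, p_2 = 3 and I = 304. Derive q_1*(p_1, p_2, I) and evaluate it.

So q_1*(p_1,p_2) = 7·p_2/p_1, independent of income; and q_2* = (I − 7·p_2)/p_2.
At the given prices: q_1* = 7·3/8 = 2.625.

q_1* = 2.625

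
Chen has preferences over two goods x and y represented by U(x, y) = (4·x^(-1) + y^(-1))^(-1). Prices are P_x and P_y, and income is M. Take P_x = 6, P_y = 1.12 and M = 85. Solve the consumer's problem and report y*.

From the CES first-order condition, 4·(y/x)^(2) = P_x/P_y.
Hence y/x = ((1/4)·P_x/P_y)^(1/(2)), i.e. raised to the 0.5 power.
Substitute y = (y/x)·x into the budget: x* = M/(P_x + P_y·(y/x)).
Numerically y/x = 1.157275, so x* = 85/(6 + 1.12·1.157275) = 11.65 and y* = 1.157275·11.65 = 13.4822.

y* = 13.4822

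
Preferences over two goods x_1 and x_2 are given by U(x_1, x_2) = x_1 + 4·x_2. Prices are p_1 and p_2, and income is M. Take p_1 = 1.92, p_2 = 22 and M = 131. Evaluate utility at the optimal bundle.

V = 68.2292

Perfect substitutes: compare marginal utility per dollar. 1/p_1 vs 4/p_2 → 0.5208 vs 0.1818.
x_1 gives more utility per dollar, so spend all income on x_1: x_1* = M/p_1, x_2* = 0.
Numerically: x_1* = 68.2292, x_2* = 0.
Utility at the optimum: U(68.2292, 0) = 68.2292.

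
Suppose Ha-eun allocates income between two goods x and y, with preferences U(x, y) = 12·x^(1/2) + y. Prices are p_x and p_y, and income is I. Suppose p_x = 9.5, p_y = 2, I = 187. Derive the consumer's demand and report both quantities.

Utility is quasi-linear in y; the FOC for x is 6/√x = p_x/p_y.
Thus x* = (6·p_y/p_x)² — independent of I — with the rest of income spent on y.
Plugging in: x* = (6·2/9.5)² = 1.5956, y* = 85.9211.

x* = 1.5956, y* = 85.9211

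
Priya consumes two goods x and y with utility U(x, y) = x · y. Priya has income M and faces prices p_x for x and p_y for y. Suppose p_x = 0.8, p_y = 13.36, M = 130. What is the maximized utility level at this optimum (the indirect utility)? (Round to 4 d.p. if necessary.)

V = 395.3031

MU_x/MU_y = (y)/(x); tangency sets this equal to p_x/p_y.
Rearranging, p_y·y = p_x·x. Substituting into the budget gives p_x·x·(1 + 1) = M.
Demand: x*(p_x,p_y,M) = 0.5·M/p_x and y* = 0.5·M/p_y.
At p_x=0.8, p_y=13.36, M=130: x* = 0.5·130/0.8 = 81.25, y* = 4.8653.
Utility at the optimum: U(81.25, 4.8653) = 395.3031.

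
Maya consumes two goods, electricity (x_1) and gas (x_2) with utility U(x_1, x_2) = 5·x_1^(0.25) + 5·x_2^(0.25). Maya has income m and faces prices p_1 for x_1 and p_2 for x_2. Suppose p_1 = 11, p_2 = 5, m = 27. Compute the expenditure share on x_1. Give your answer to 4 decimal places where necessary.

With the ratio pinned down, the budget gives x_1* = m/(p_1 + p_2·(x_2/x_1)) and x_2* = (x_2/x_1)·x_1*.
Numerically x_2/x_1 = 2.861301, so x_1* = 27/(11 + 5·2.861301) = 1.0669 and x_2* = 2.861301·1.0669 = 3.0528.
Expenditure on x_1: 11·1.0669 = 11.7361; share = 0.4347.

share on x_1 = 0.4347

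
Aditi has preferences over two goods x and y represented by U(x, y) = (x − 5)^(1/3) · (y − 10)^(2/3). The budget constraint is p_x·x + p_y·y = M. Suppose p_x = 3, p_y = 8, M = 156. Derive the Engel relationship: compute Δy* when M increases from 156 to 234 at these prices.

This is Cobb-Douglas in (x−5, y−10): tangency gives 1/3·p_y·(y−10) = 2/3·p_x·(x−5).
Substituting into the budget: x* = 5 + 1/3·(M − 5·p_x − 10·p_y)/p_x, and y* = 10 + 2/3·(…)/p_y.
Discretionary income = 156 − 5·3 − 10·8 = 61; y* = 10 + 2/3·61/8 = 15.0833.
At M' = 234: y* = 21.5833. Change: 21.5833 − 15.0833 = 6.5.

Δy* = 6.5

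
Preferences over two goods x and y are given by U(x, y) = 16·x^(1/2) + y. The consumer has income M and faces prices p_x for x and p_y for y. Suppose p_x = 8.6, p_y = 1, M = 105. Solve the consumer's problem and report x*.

x* = 0.8653

Set MRS = p_x/p_y: 8·x^(−1/2) = p_x/p_y.
Thus x* = (8·p_y/p_x)² — independent of M — with the rest of income spent on y.
Plugging in: x* = (8·1/8.6)² = 0.8653.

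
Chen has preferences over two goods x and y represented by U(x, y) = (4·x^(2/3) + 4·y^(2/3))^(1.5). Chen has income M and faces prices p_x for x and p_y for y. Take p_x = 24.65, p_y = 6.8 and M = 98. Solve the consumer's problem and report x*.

MRS = MU_x/MU_y = (y/x)^(1/3). Set equal to p_x/p_y.
Hence y/x = (p_x/p_y)^(1/(1/3)), i.e. raised to the 3 power.
Substitute y = (y/x)·x into the budget: x* = M/(p_x + p_y·(y/x)).
Numerically y/x = 47.634766, so x* = 98/(24.65 + 6.8·47.634766) = 0.2812.

x* = 0.2812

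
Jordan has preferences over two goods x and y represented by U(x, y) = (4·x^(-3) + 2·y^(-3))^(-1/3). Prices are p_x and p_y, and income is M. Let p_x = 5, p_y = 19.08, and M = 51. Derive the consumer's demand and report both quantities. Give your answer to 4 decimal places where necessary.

With the ratio pinned down, the budget gives x* = M/(p_x + p_y·(y/x)) and y* = (y/x)·x*.
Numerically y/x = 0.601645, so x* = 51/(5 + 19.08·0.601645) = 3.0948 and y* = 0.601645·3.0948 = 1.862.

x* = 3.0948, y* = 1.862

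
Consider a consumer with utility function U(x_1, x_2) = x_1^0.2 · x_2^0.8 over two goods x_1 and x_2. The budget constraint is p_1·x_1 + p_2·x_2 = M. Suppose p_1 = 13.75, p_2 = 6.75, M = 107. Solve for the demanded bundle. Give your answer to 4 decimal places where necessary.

x_1* = 1.5564, x_2* = 12.6815

The MRS is (1/4)·x_2/x_1. Set MRS = p_1/p_2.
Rearranging, p_2·x_2 = 4·p_1·x_1. Substituting into the budget gives p_1·x_1·(1 + 4) = M.
Demand: x_1*(p_1,p_2,M) = 0.2·M/p_1 and x_2* = 0.8·M/p_2.
At p_1=13.75, p_2=6.75, M=107: x_1* = 0.2·107/13.75 = 1.5564, x_2* = 12.6815.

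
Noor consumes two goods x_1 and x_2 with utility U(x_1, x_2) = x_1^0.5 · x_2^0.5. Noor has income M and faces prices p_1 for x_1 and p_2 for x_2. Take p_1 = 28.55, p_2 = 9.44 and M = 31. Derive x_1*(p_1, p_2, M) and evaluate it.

The MRS is x_2/x_1. Set MRS = p_1/p_2.
Rearranging, p_2·x_2 = p_1·x_1. Substituting into the budget gives p_1·x_1·(1 + 1) = M.
Demand: x_1*(p_1,p_2,M) = 0.5·M/p_1 and x_2* = 0.5·M/p_2.
At p_1=28.55, p_2=9.44, M=31: x_1* = 0.5·31/28.55 = 0.5429.

x_1* = 0.5429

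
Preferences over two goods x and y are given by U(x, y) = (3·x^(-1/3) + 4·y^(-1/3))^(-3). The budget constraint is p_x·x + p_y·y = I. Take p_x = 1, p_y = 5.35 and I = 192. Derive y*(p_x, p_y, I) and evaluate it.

MRS = MU_x/MU_y = (3/4)·(y/x)^(4/3). Set equal to p_x/p_y.
Hence y/x = ((4/3)·p_x/p_y)^(1/(4/3)), i.e. raised to the 0.75 power.
Substitute y = (y/x)·x into the budget: x* = I/(p_x + p_y·(y/x)).
Numerically y/x = 0.352727, so x* = 192/(1 + 5.35·0.352727) = 66.503 and y* = 0.352727·66.503 = 23.4574.

y* = 23.4574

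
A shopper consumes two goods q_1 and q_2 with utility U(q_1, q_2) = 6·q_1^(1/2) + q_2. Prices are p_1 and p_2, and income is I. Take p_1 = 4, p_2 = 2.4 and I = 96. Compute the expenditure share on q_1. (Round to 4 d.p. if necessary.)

share on q_1 = 0.135

Set MRS = p_1/p_2: 3·q_1^(−1/2) = p_1/p_2.
Thus q_1* = (3·p_2/p_1)² — independent of I — with the rest of income spent on q_2.
Plugging in: q_1* = (3·2.4/4)² = 3.24, q_2* = 34.6.
Expenditure on q_1: 4·3.24 = 12.96; share = 0.135.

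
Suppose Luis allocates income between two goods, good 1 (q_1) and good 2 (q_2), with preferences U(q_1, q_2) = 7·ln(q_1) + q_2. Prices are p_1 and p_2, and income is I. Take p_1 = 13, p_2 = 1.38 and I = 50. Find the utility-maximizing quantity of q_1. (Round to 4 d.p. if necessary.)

So q_1*(p_1,p_2) = 7·p_2/p_1, independent of income; and q_2* = (I − 7·p_2)/p_2.
At the given prices: q_1* = 7·1.38/13 = 0.7431.

q_1* = 0.7431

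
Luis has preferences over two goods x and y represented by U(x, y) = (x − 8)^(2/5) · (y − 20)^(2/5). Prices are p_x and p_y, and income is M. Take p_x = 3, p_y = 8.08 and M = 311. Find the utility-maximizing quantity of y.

y* = 27.7599

Let x' = x−8, y' = y−20. MRS = y'/x' = p_x/p_y.
After buying the subsistence bundle (8, 20), a share 0.5 of the remaining income goes to x: x* = 8 + 0.5·(M − 8p_x − 20p_y)/p_x.
Discretionary income = 311 − 8·3 − 20·8.08 = 125.4; y* = 20 + 0.5·125.4/8.08 = 27.7599.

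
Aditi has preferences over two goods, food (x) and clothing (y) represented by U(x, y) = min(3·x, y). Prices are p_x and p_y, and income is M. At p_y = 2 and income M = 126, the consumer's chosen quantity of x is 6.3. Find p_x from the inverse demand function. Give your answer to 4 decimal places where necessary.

Leontief preferences: the optimum is at the kink where x/1 = y/3, i.e. y = 3·x.
Budget: p_x·x + p_y·3·x = M, so (p_x + 3·p_y)·x = M.
Demand: x*(p_x,p_y,M) = M/(p_x + 3·p_y), y* = 3·M/(p_x + 3·p_y).
Set x* = 6.3 in the demand function and solve for p_x: p_x = 14.

p_x = 14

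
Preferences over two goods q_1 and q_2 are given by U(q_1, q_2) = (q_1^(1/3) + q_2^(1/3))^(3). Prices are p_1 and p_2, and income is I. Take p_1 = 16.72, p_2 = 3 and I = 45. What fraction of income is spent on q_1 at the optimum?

share on q_1 = 0.2975

MRS = MU_q_1/MU_q_2 = (q_2/q_1)^(2/3). Set equal to p_1/p_2.
Hence q_2/q_1 = (p_1/p_2)^(1/(2/3)), i.e. raised to the 1.5 power.
With the ratio pinned down, the budget gives q_1* = I/(p_1 + p_2·(q_2/q_1)) and q_2* = (q_2/q_1)·q_1*.
Numerically q_2/q_1 = 13.157474, so q_1* = 45/(16.72 + 3·13.157474) = 0.8008 and q_2* = 13.157474·0.8008 = 10.5368.
Expenditure on q_1: 16.72·0.8008 = 13.3897; share = 0.2975.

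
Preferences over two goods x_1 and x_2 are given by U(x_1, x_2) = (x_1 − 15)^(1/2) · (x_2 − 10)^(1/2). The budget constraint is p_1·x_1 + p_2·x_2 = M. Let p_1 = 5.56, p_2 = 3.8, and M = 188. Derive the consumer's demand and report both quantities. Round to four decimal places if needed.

x_1* = 20.9892, x_2* = 18.7632

This is Cobb-Douglas in (x_1−15, x_2−10): tangency gives 0.5·p_2·(x_2−10) = 0.5·p_1·(x_1−15).
Substituting into the budget: x_1* = 15 + 0.5·(M − 15·p_1 − 10·p_2)/p_1, and x_2* = 10 + 0.5·(…)/p_2.
Discretionary income = 188 − 15·5.56 − 10·3.8 = 66.6; x_1* = 15 + 0.5·66.6/5.56 = 20.9892; x_2* = 10 + 0.5·66.6/3.8 = 18.7632.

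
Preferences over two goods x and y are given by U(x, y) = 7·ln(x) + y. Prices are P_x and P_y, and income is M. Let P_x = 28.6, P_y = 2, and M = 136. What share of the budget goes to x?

share on x = 0.1029

Set MRS = P_x/P_y: (7/x)/1 = P_x/P_y.
So x*(P_x,P_y) = 7·P_y/P_x, independent of income; and y* = (M − 7·P_y)/P_y.
At the given prices: x* = 7·2/28.6 = 0.4895, and y* = 61.
Expenditure on x: 28.6·0.4895 = 14; share = 0.1029.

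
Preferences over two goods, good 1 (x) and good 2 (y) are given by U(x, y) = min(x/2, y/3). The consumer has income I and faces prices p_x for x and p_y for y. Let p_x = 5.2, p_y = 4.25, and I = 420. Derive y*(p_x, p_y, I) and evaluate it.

y* = 54.4276

Here 2·5.2 + 3·4.25 = 23.15, giving y* = 54.4276.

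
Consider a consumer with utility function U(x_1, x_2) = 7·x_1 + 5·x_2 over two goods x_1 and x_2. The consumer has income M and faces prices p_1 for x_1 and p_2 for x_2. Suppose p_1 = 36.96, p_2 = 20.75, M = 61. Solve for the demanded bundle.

Linear utility — the consumer picks whichever good has higher MU/price: 7/36.96 = 0.1894 vs 5/20.75 = 0.241.
x_2 gives more utility per dollar, so spend all income on x_2: x_2* = M/p_2, x_1* = 0.
Numerically: x_1* = 0, x_2* = 2.9398.

x_1* = 0, x_2* = 2.9398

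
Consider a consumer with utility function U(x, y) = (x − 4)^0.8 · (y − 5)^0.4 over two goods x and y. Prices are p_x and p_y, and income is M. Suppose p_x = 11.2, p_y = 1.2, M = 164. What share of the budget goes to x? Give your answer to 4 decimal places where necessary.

MRS = 2·(y−5)/(x−4). Tangency with p_x/p_y gives y−5 = (1/2)·(p_x/p_y)·(x−4).
Substituting into the budget: x* = 4 + 2/3·(M − 4·p_x − 5·p_y)/p_x, and y* = 5 + 1/3·(…)/p_y.
Discretionary income = 164 − 4·11.2 − 5·1.2 = 113.2; x* = 4 + 2/3·113.2/11.2 = 10.7381; y* = 5 + 1/3·113.2/1.2 = 36.4444.
Expenditure on x: 11.2·10.7381 = 120.2667; share = 0.7333.

share on x = 0.7333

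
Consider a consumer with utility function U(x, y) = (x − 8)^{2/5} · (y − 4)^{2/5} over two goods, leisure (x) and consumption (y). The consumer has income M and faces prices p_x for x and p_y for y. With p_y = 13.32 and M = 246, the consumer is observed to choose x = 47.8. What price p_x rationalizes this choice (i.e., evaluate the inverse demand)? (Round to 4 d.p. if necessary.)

p_x = 2.2

MRS = (y−4)/(x−8). Tangency with p_x/p_y gives y−4 = (p_x/p_y)·(x−8).
After buying the subsistence bundle (8, 4), a share 0.5 of the remaining income goes to x: x* = 8 + 0.5·(M − 8p_x − 4p_y)/p_x.
Set x* = 47.8 in the demand function and solve for p_x: p_x = 2.2.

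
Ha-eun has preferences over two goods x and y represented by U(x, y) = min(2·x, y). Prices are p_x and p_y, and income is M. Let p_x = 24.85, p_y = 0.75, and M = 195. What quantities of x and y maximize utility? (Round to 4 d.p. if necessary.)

Leontief preferences: the optimum is at the kink where x/1 = y/2, i.e. y = 2·x.
Budget: p_x·x + p_y·2·x = M, so (p_x + 2·p_y)·x = M.
Demand: x*(p_x,p_y,M) = M/(p_x + 2·p_y), y* = 2·M/(p_x + 2·p_y).
Here 24.85 + 2·0.75 = 26.35, giving x* = 7.4004 and y* = 14.8008.

x* = 7.4004, y* = 14.8008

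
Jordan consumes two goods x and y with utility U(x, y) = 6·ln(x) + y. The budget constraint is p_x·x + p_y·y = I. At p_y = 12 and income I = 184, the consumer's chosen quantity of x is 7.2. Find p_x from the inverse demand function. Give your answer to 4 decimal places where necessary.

Set MRS = p_x/p_y: (6/x)/1 = p_x/p_y.
So x*(p_x,p_y) = 6·p_y/p_x, independent of income; and y* = (I − 6·p_y)/p_y.
Set x* = 7.2 in the demand function and solve for p_x: p_x = 10.

p_x = 10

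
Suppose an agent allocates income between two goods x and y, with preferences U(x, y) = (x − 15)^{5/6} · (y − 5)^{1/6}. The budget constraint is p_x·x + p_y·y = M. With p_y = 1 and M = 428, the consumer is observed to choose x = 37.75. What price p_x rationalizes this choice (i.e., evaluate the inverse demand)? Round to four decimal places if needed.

This is Cobb-Douglas in (x−15, y−5): tangency gives 5/6·p_y·(y−5) = 1/6·p_x·(x−15).
After buying the subsistence bundle (15, 5), a share 5/6 of the remaining income goes to x: x* = 15 + 5/6·(M − 15p_x − 5p_y)/p_x.
Set x* = 37.75 in the demand function and solve for p_x: p_x = 10.

p_x = 10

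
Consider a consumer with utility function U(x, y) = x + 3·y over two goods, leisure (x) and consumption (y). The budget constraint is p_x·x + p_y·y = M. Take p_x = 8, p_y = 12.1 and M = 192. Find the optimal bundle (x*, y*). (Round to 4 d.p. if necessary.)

x* = 0, y* = 15.8678

y gives more utility per dollar, so spend all income on y: y* = M/p_y, x* = 0.
Numerically: x* = 0, y* = 15.8678.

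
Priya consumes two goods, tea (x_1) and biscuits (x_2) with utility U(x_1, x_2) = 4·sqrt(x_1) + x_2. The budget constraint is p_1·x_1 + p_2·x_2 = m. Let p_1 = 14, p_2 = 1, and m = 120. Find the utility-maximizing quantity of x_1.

x_1* = 0.0204

Set MRS = p_1/p_2: 2·x_1^(−1/2) = p_1/p_2.
Solve: √x_1 = 2·p_2/p_1, so x_1*(p_1,p_2) = (2·p_2/p_1)², and x_2* = (m − p_1·x_1*)/p_2.
Plugging in: x_1* = (2·1/14)² = 0.0204.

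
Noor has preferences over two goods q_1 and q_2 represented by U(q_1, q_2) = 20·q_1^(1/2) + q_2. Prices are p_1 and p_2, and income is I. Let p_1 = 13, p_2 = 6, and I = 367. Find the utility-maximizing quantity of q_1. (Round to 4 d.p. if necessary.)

Plugging in: q_1* = (10·6/13)² = 21.3018.

q_1* = 21.3018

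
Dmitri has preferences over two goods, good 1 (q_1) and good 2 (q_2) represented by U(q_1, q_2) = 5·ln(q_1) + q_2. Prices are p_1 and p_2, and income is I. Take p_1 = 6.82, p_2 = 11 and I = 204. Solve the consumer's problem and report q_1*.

MU_q_1 = 5/q_1, MU_q_2 = 1. Tangency: 5/q_1 = p_1/p_2.
So q_1*(p_1,p_2) = 5·p_2/p_1, independent of income; and q_2* = (I − 5·p_2)/p_2.
At the given prices: q_1* = 5·11/6.82 = 8.0645.

q_1* = 8.0645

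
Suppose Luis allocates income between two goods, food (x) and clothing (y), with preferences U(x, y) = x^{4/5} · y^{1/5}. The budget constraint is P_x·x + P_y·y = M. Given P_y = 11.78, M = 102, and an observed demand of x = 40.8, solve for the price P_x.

P_x = 2

Tangency: MRS = 4·y/x = P_x/P_y.
So 0.8·P_y·y = 0.2·P_x·x; combined with the budget, a share 0.8 of income goes to x.
Demand: x*(P_x,P_y,M) = 0.8·M/P_x and y* = 0.2·M/P_y.
Set x* = 40.8 in the demand function and solve for P_x: P_x = 2.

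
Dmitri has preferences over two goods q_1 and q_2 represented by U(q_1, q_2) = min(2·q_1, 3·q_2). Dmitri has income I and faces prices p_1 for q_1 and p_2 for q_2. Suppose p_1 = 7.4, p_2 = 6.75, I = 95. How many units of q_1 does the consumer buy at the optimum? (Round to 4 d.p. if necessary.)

Leontief preferences: the optimum is at the kink where q_1/3 = q_2/2, i.e. q_2 = (2/3)·q_1.
Budget: p_1·q_1 + p_2·(2/3)·q_1 = I, so (3·p_1 + 2·p_2)·q_1 = 3·I.
Demand: q_1*(p_1,p_2,I) = 3·I/(3·p_1 + 2·p_2), q_2* = 2·I/(3·p_1 + 2·p_2).
Here 3·7.4 + 2·6.75 = 35.7, giving q_1* = 7.9832.

q_1* = 7.9832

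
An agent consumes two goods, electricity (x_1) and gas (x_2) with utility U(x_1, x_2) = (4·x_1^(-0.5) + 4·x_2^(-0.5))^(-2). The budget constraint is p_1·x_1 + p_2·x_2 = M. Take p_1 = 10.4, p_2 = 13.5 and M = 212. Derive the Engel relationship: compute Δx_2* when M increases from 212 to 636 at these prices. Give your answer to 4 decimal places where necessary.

MU_x_1 ∝ 4·x_1^(-1.5), MU_x_2 ∝ 4·x_2^(-1.5), so MRS = (x_2/x_1)^(1.5) = p_1/p_2.
Solve for the ratio: x_2/x_1 = [p_1/p_2]^(2/3).
Substitute x_2 = (x_2/x_1)·x_1 into the budget: x_1* = M/(p_1 + p_2·(x_2/x_1)).
Numerically x_2/x_1 = 0.840362, so x_1* = 212/(10.4 + 13.5·0.840362) = 9.7494 and x_2* = 0.840362·9.7494 = 8.193.
At M' = 636: x_2* = 24.5791. Change: 24.5791 − 8.193 = 16.3861.

Δx_2* = 16.3861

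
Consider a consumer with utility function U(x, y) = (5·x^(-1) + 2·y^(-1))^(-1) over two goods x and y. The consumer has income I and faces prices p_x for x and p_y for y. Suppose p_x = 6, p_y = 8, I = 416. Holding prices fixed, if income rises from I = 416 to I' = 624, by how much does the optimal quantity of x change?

Δx* = 20.0351

MU_x ∝ 5·x^(-2), MU_y ∝ 2·y^(-2), so MRS = (5/2)·(y/x)^(2) = p_x/p_y.
Solve for the ratio: y/x = [(2/5)·p_x/p_y]^(0.5).
Substitute y = (y/x)·x into the budget: x* = I/(p_x + p_y·(y/x)).
Numerically y/x = 0.547723, so x* = 416/(6 + 8·0.547723) = 40.0702.
At I' = 624: x* = 60.1053. Change: 60.1053 − 40.0702 = 20.0351.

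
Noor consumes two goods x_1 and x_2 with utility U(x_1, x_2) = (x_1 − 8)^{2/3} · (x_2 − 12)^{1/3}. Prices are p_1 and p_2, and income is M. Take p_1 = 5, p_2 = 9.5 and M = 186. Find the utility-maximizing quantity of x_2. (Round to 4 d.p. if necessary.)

x_2* = 13.1228

MRS = 2·(x_2−12)/(x_1−8). Tangency with p_1/p_2 gives x_2−12 = (1/2)·(p_1/p_2)·(x_1−8).
After buying the subsistence bundle (8, 12), a share 2/3 of the remaining income goes to x_1: x_1* = 8 + 2/3·(M − 8p_1 − 12p_2)/p_1.
Discretionary income = 186 − 8·5 − 12·9.5 = 32; x_2* = 12 + 1/3·32/9.5 = 13.1228.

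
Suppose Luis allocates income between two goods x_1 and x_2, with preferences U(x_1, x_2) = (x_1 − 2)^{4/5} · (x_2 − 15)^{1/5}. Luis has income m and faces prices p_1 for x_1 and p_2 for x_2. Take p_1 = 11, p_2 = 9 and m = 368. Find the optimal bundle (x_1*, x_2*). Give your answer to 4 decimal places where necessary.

x_1* = 17.3455, x_2* = 19.6889

MRS = 4·(x_2−15)/(x_1−2). Tangency with p_1/p_2 gives x_2−15 = (1/4)·(p_1/p_2)·(x_1−2).
Substituting into the budget: x_1* = 2 + 0.8·(m − 2·p_1 − 15·p_2)/p_1, and x_2* = 15 + 0.2·(…)/p_2.
Discretionary income = 368 − 2·11 − 15·9 = 211; x_1* = 2 + 0.8·211/11 = 17.3455; x_2* = 15 + 0.2·211/9 = 19.6889.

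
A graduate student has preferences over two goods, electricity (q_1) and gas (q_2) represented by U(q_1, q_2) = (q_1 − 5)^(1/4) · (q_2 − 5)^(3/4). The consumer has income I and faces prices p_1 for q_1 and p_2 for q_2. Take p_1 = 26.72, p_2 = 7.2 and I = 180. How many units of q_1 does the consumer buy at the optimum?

q_1* = 5.0973

After buying the subsistence bundle (5, 5), a share 0.25 of the remaining income goes to q_1: q_1* = 5 + 0.25·(I − 5p_1 − 5p_2)/p_1.
Discretionary income = 180 − 5·26.72 − 5·7.2 = 10.4; q_1* = 5 + 0.25·10.4/26.72 = 5.0973.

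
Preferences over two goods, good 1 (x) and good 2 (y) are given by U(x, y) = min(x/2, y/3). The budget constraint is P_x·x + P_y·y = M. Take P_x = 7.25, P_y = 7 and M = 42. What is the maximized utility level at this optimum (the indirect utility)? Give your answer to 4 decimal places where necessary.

V = 1.1831

With perfect complements, no substitution: consume in ratio x:y = 2:3.
Budget: P_x·x + P_y·(3/2)·x = M, so (2·P_x + 3·P_y)·x = 2·M.
Demand: x*(P_x,P_y,M) = 2·M/(2·P_x + 3·P_y), y* = 3·M/(2·P_x + 3·P_y).
Here 2·7.25 + 3·7 = 35.5, giving x* = 2.3662 and y* = 3.5493.
Utility at the optimum: U(2.3662, 3.5493) = 1.1831.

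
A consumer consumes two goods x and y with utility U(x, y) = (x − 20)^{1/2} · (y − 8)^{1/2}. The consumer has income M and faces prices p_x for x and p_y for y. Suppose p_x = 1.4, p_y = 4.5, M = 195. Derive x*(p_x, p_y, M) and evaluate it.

x* = 66.7857

MRS = (y−8)/(x−20). Tangency with p_x/p_y gives y−8 = (p_x/p_y)·(x−20).
After buying the subsistence bundle (20, 8), a share 0.5 of the remaining income goes to x: x* = 20 + 0.5·(M − 20p_x − 8p_y)/p_x.
Discretionary income = 195 − 20·1.4 − 8·4.5 = 131; x* = 20 + 0.5·131/1.4 = 66.7857.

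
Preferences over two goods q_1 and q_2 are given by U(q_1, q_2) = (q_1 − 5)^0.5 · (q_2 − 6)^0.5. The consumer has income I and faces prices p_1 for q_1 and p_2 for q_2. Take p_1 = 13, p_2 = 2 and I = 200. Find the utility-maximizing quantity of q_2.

Substituting into the budget: q_1* = 5 + 0.5·(I − 5·p_1 − 6·p_2)/p_1, and q_2* = 6 + 0.5·(…)/p_2.
Discretionary income = 200 − 5·13 − 6·2 = 123; q_2* = 6 + 0.5·123/2 = 36.75.

q_2* = 36.75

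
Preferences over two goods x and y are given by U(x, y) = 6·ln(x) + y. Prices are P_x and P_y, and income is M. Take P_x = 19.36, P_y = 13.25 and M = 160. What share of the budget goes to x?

MU_x = 6/x, MU_y = 1. Tangency: 6/x = P_x/P_y.
So x*(P_x,P_y) = 6·P_y/P_x, independent of income; and y* = (M − 6·P_y)/P_y.
At the given prices: x* = 6·13.25/19.36 = 4.1064, and y* = 6.0755.
Expenditure on x: 19.36·4.1064 = 79.5; share = 0.4969.

share on x = 0.4969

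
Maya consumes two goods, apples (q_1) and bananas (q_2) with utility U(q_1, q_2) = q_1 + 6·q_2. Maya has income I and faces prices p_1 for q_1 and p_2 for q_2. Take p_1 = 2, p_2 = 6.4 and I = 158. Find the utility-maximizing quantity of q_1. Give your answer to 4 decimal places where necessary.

q_1* = 0

Perfect substitutes: compare marginal utility per dollar. 1/p_1 vs 6/p_2 → 0.5 vs 0.9375.
q_2 gives more utility per dollar, so spend all income on q_2: q_2* = I/p_2, q_1* = 0.
Numerically: q_1* = 0, q_2* = 24.6875.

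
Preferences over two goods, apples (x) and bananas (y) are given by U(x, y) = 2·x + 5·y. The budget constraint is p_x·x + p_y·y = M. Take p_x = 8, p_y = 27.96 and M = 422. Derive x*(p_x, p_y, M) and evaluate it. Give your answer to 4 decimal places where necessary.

Perfect substitutes: compare marginal utility per dollar. 2/p_x vs 5/p_y → 0.25 vs 0.1788.
x gives more utility per dollar, so spend all income on x: x* = M/p_x, y* = 0.
Numerically: x* = 52.75, y* = 0.

x* = 52.75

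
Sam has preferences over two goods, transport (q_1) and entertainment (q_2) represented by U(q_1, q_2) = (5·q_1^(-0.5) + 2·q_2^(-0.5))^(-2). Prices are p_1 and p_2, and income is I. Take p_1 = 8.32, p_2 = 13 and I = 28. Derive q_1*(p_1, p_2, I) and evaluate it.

From the CES first-order condition, (5/2)·(q_2/q_1)^(1.5) = p_1/p_2.
Hence q_2/q_1 = ((2/5)·p_1/p_2)^(1/(1.5)), i.e. raised to the 2/3 power.
With the ratio pinned down, the budget gives q_1* = I/(p_1 + p_2·(q_2/q_1)) and q_2* = (q_2/q_1)·q_1*.
Numerically q_2/q_1 = 0.403175, so q_1* = 28/(8.32 + 13·0.403175) = 2.0647.

q_1* = 2.0647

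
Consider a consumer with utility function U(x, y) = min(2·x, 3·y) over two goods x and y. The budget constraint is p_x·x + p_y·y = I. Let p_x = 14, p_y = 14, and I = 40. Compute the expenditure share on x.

Leontief preferences: the optimum is at the kink where x/3 = y/2, i.e. y = (2/3)·x.
Budget: p_x·x + p_y·(2/3)·x = I, so (3·p_x + 2·p_y)·x = 3·I.
Demand: x*(p_x,p_y,I) = 3·I/(3·p_x + 2·p_y), y* = 2·I/(3·p_x + 2·p_y).
Here 3·14 + 2·14 = 70, giving x* = 1.7143 and y* = 1.1429.
Expenditure on x: 14·1.7143 = 24; share = 0.6.

share on x = 0.6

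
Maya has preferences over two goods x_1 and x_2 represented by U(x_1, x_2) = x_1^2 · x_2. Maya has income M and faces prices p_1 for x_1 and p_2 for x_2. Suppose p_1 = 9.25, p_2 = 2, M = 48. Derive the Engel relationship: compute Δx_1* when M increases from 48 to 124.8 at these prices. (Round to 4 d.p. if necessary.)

Tangency: MRS = 2·x_2/x_1 = p_1/p_2.
Rearranging, p_2·x_2 = (1/2)·p_1·x_1. Substituting into the budget gives p_1·x_1·(1 + (1/2)) = M.
Demand: x_1*(p_1,p_2,M) = 2/3·M/p_1 and x_2* = 1/3·M/p_2.
At p_1=9.25, p_2=2, M=48: x_1* = 2/3·48/9.25 = 3.4595.
At M' = 124.8: x_1* = 8.9946. Change: 8.9946 − 3.4595 = 5.5351.

Δx_1* = 5.5351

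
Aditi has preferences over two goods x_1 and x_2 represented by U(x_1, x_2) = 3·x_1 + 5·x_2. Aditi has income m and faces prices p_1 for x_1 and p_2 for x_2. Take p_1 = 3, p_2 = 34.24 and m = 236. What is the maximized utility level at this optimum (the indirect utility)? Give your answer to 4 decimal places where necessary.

V = 236

Numerically: x_1* = 78.6667, x_2* = 0.
Utility at the optimum: U(78.6667, 0) = 236.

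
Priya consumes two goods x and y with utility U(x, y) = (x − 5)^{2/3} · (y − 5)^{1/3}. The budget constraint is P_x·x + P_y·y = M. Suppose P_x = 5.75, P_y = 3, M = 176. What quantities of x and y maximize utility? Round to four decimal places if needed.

x* = 20.3333, y* = 19.6944

Let x' = x−5, y' = y−5. MRS = 2·y'/x' = P_x/P_y.
Substituting into the budget: x* = 5 + 2/3·(M − 5·P_x − 5·P_y)/P_x, and y* = 5 + 1/3·(…)/P_y.
Discretionary income = 176 − 5·5.75 − 5·3 = 132.25; x* = 5 + 2/3·132.25/5.75 = 20.3333; y* = 5 + 1/3·132.25/3 = 19.6944.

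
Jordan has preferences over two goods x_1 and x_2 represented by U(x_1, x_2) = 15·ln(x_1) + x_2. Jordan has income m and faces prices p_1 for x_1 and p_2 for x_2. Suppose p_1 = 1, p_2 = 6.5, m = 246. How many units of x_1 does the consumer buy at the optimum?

MU_x_1 = 15/x_1, MU_x_2 = 1. Tangency: 15/x_1 = p_1/p_2.
So x_1*(p_1,p_2) = 15·p_2/p_1, independent of income; and x_2* = (m − 15·p_2)/p_2.
At the given prices: x_1* = 15·6.5/1 = 97.5.

x_1* = 97.5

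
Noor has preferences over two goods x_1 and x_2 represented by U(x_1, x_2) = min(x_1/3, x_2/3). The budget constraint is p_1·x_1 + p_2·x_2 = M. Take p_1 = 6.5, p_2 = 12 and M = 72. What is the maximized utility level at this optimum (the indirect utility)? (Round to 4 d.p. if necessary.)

V = 1.2973

Leontief preferences: the optimum is at the kink where x_1/3 = x_2/3, i.e. x_2 = x_1.
Budget: p_1·x_1 + p_2·x_1 = M, so (3·p_1 + 3·p_2)·x_1 = 3·M.
Demand: x_1*(p_1,p_2,M) = 3·M/(3·p_1 + 3·p_2), x_2* = 3·M/(3·p_1 + 3·p_2).
Here 3·6.5 + 3·12 = 55.5, giving x_1* = 3.8919 and x_2* = 3.8919.
Utility at the optimum: U(3.8919, 3.8919) = 1.2973.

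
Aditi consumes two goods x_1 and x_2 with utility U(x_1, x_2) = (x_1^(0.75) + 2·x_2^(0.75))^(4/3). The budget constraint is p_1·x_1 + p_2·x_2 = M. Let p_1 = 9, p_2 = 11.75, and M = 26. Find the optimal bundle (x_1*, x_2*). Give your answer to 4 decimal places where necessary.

x_1* = 0.3527, x_2* = 1.9426

MU_x_1 ∝ x_1^(-0.25), MU_x_2 ∝ 2·x_2^(-0.25), so MRS = (1/2)·(x_2/x_1)^(0.25) = p_1/p_2.
Hence x_2/x_1 = (2·p_1/p_2)^(1/(0.25)), i.e. raised to the 4 power.
With the ratio pinned down, the budget gives x_1* = M/(p_1 + p_2·(x_2/x_1)) and x_2* = (x_2/x_1)·x_1*.
Numerically x_2/x_1 = 5.507298, so x_1* = 26/(9 + 11.75·5.507298) = 0.3527 and x_2* = 5.507298·0.3527 = 1.9426.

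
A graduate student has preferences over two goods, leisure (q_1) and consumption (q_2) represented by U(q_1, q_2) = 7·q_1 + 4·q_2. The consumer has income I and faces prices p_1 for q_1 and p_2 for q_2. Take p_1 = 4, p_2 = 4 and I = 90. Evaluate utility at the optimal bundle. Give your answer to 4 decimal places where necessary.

Perfect substitutes: compare marginal utility per dollar. 7/p_1 vs 4/p_2 → 1.75 vs 1.
q_1 gives more utility per dollar, so spend all income on q_1: q_1* = I/p_1, q_2* = 0.
Numerically: q_1* = 22.5, q_2* = 0.
Utility at the optimum: U(22.5, 0) = 157.5.

V = 157.5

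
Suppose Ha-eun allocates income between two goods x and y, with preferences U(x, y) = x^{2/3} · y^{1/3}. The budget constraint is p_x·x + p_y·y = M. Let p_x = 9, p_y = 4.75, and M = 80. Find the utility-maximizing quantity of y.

Tangency: MRS = 2·y/x = p_x/p_y.
Rearranging, p_y·y = (1/2)·p_x·x. Substituting into the budget gives p_x·x·(1 + (1/2)) = M.
Demand: x*(p_x,p_y,M) = 2/3·M/p_x and y* = 1/3·M/p_y.
At p_x=9, p_y=4.75, M=80: y* = 1/3·80/4.75 = 5.614.

y* = 5.614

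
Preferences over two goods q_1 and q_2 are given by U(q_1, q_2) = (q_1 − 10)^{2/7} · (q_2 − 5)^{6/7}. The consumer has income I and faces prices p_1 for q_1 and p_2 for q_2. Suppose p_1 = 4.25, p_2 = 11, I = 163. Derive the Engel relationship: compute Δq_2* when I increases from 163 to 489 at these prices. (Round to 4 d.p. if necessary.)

MRS = (1/3)·(q_2−5)/(q_1−10). Tangency with p_1/p_2 gives q_2−5 = 3·(p_1/p_2)·(q_1−10).
Substituting into the budget: q_1* = 10 + 0.25·(I − 10·p_1 − 5·p_2)/p_1, and q_2* = 5 + 0.75·(…)/p_2.
Discretionary income = 163 − 10·4.25 − 5·11 = 65.5; q_2* = 5 + 0.75·65.5/11 = 9.4659.
At I' = 489: q_2* = 31.6932. Change: 31.6932 − 9.4659 = 22.2273.

Δq_2* = 22.2273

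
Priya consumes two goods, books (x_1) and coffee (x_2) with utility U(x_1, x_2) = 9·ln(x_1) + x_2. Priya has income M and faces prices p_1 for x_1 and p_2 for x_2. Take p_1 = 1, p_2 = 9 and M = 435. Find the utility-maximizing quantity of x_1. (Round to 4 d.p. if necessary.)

Set MRS = p_1/p_2: (9/x_1)/1 = p_1/p_2.
So x_1*(p_1,p_2) = 9·p_2/p_1, independent of income; and x_2* = (M − 9·p_2)/p_2.
At the given prices: x_1* = 9·9/1 = 81.

x_1* = 81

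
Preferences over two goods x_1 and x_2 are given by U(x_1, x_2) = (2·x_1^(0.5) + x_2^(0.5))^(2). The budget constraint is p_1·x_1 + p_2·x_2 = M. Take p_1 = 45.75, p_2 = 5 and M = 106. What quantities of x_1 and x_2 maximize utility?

x_1* = 0.7048, x_2* = 14.7513

From the CES first-order condition, 2·(x_2/x_1)^(0.5) = p_1/p_2.
Solve for the ratio: x_2/x_1 = [(1/2)·p_1/p_2]^(2).
Substitute x_2 = (x_2/x_1)·x_1 into the budget: x_1* = M/(p_1 + p_2·(x_2/x_1)).
Numerically x_2/x_1 = 20.930625, so x_1* = 106/(45.75 + 5·20.930625) = 0.7048 and x_2* = 20.930625·0.7048 = 14.7513.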